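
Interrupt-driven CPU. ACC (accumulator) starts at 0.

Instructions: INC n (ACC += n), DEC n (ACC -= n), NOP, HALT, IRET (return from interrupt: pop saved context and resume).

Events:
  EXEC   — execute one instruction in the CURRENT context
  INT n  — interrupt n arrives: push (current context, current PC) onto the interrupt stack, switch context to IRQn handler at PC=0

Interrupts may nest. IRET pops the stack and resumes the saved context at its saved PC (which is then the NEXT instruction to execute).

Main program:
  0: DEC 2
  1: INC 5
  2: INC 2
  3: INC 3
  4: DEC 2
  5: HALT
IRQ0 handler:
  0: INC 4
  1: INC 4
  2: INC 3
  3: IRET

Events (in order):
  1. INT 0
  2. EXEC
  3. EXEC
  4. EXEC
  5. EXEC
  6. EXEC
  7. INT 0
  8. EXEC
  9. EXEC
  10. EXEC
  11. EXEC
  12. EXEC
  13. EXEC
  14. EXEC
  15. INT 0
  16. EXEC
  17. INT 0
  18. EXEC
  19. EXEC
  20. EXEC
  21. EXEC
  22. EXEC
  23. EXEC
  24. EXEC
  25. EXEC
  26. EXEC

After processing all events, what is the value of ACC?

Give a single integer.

Answer: 50

Derivation:
Event 1 (INT 0): INT 0 arrives: push (MAIN, PC=0), enter IRQ0 at PC=0 (depth now 1)
Event 2 (EXEC): [IRQ0] PC=0: INC 4 -> ACC=4
Event 3 (EXEC): [IRQ0] PC=1: INC 4 -> ACC=8
Event 4 (EXEC): [IRQ0] PC=2: INC 3 -> ACC=11
Event 5 (EXEC): [IRQ0] PC=3: IRET -> resume MAIN at PC=0 (depth now 0)
Event 6 (EXEC): [MAIN] PC=0: DEC 2 -> ACC=9
Event 7 (INT 0): INT 0 arrives: push (MAIN, PC=1), enter IRQ0 at PC=0 (depth now 1)
Event 8 (EXEC): [IRQ0] PC=0: INC 4 -> ACC=13
Event 9 (EXEC): [IRQ0] PC=1: INC 4 -> ACC=17
Event 10 (EXEC): [IRQ0] PC=2: INC 3 -> ACC=20
Event 11 (EXEC): [IRQ0] PC=3: IRET -> resume MAIN at PC=1 (depth now 0)
Event 12 (EXEC): [MAIN] PC=1: INC 5 -> ACC=25
Event 13 (EXEC): [MAIN] PC=2: INC 2 -> ACC=27
Event 14 (EXEC): [MAIN] PC=3: INC 3 -> ACC=30
Event 15 (INT 0): INT 0 arrives: push (MAIN, PC=4), enter IRQ0 at PC=0 (depth now 1)
Event 16 (EXEC): [IRQ0] PC=0: INC 4 -> ACC=34
Event 17 (INT 0): INT 0 arrives: push (IRQ0, PC=1), enter IRQ0 at PC=0 (depth now 2)
Event 18 (EXEC): [IRQ0] PC=0: INC 4 -> ACC=38
Event 19 (EXEC): [IRQ0] PC=1: INC 4 -> ACC=42
Event 20 (EXEC): [IRQ0] PC=2: INC 3 -> ACC=45
Event 21 (EXEC): [IRQ0] PC=3: IRET -> resume IRQ0 at PC=1 (depth now 1)
Event 22 (EXEC): [IRQ0] PC=1: INC 4 -> ACC=49
Event 23 (EXEC): [IRQ0] PC=2: INC 3 -> ACC=52
Event 24 (EXEC): [IRQ0] PC=3: IRET -> resume MAIN at PC=4 (depth now 0)
Event 25 (EXEC): [MAIN] PC=4: DEC 2 -> ACC=50
Event 26 (EXEC): [MAIN] PC=5: HALT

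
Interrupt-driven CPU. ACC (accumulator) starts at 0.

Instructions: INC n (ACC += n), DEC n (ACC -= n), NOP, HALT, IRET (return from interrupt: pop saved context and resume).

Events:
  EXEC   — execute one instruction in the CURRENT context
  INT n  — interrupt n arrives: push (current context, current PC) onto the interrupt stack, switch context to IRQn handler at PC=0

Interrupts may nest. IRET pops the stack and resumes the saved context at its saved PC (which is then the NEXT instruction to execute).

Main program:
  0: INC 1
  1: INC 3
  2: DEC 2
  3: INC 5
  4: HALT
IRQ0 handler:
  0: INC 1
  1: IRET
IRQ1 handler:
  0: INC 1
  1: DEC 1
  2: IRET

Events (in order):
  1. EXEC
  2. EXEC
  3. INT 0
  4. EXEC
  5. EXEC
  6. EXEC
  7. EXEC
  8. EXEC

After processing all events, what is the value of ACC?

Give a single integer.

Event 1 (EXEC): [MAIN] PC=0: INC 1 -> ACC=1
Event 2 (EXEC): [MAIN] PC=1: INC 3 -> ACC=4
Event 3 (INT 0): INT 0 arrives: push (MAIN, PC=2), enter IRQ0 at PC=0 (depth now 1)
Event 4 (EXEC): [IRQ0] PC=0: INC 1 -> ACC=5
Event 5 (EXEC): [IRQ0] PC=1: IRET -> resume MAIN at PC=2 (depth now 0)
Event 6 (EXEC): [MAIN] PC=2: DEC 2 -> ACC=3
Event 7 (EXEC): [MAIN] PC=3: INC 5 -> ACC=8
Event 8 (EXEC): [MAIN] PC=4: HALT

Answer: 8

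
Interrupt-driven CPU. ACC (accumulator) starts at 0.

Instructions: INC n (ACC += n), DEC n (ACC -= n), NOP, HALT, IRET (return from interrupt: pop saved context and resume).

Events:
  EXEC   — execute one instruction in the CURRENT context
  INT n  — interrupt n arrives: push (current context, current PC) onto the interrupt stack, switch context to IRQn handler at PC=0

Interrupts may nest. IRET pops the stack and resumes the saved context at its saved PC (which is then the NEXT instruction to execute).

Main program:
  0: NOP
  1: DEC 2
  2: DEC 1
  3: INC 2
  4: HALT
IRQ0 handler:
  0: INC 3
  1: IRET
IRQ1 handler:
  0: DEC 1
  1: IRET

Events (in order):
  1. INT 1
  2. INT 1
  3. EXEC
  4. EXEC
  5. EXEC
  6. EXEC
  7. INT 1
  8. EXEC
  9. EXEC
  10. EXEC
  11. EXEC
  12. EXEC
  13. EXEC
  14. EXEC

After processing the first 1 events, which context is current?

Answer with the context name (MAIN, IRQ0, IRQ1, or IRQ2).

Answer: IRQ1

Derivation:
Event 1 (INT 1): INT 1 arrives: push (MAIN, PC=0), enter IRQ1 at PC=0 (depth now 1)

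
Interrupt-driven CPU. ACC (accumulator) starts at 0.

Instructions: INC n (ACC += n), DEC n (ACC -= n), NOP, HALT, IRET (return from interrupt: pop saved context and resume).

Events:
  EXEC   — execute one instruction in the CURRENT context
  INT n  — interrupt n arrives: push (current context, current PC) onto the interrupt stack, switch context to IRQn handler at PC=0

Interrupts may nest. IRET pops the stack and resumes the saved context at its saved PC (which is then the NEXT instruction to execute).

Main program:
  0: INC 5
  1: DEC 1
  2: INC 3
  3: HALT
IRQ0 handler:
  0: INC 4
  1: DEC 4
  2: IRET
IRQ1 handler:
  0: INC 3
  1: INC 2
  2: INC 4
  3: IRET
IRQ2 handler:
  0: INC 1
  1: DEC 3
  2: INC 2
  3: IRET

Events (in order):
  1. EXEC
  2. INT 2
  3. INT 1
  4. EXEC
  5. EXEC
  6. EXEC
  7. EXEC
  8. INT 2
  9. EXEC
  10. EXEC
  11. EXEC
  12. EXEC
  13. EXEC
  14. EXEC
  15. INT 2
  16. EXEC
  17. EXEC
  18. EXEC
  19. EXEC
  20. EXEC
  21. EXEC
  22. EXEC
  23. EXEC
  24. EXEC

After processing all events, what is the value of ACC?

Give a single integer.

Answer: 16

Derivation:
Event 1 (EXEC): [MAIN] PC=0: INC 5 -> ACC=5
Event 2 (INT 2): INT 2 arrives: push (MAIN, PC=1), enter IRQ2 at PC=0 (depth now 1)
Event 3 (INT 1): INT 1 arrives: push (IRQ2, PC=0), enter IRQ1 at PC=0 (depth now 2)
Event 4 (EXEC): [IRQ1] PC=0: INC 3 -> ACC=8
Event 5 (EXEC): [IRQ1] PC=1: INC 2 -> ACC=10
Event 6 (EXEC): [IRQ1] PC=2: INC 4 -> ACC=14
Event 7 (EXEC): [IRQ1] PC=3: IRET -> resume IRQ2 at PC=0 (depth now 1)
Event 8 (INT 2): INT 2 arrives: push (IRQ2, PC=0), enter IRQ2 at PC=0 (depth now 2)
Event 9 (EXEC): [IRQ2] PC=0: INC 1 -> ACC=15
Event 10 (EXEC): [IRQ2] PC=1: DEC 3 -> ACC=12
Event 11 (EXEC): [IRQ2] PC=2: INC 2 -> ACC=14
Event 12 (EXEC): [IRQ2] PC=3: IRET -> resume IRQ2 at PC=0 (depth now 1)
Event 13 (EXEC): [IRQ2] PC=0: INC 1 -> ACC=15
Event 14 (EXEC): [IRQ2] PC=1: DEC 3 -> ACC=12
Event 15 (INT 2): INT 2 arrives: push (IRQ2, PC=2), enter IRQ2 at PC=0 (depth now 2)
Event 16 (EXEC): [IRQ2] PC=0: INC 1 -> ACC=13
Event 17 (EXEC): [IRQ2] PC=1: DEC 3 -> ACC=10
Event 18 (EXEC): [IRQ2] PC=2: INC 2 -> ACC=12
Event 19 (EXEC): [IRQ2] PC=3: IRET -> resume IRQ2 at PC=2 (depth now 1)
Event 20 (EXEC): [IRQ2] PC=2: INC 2 -> ACC=14
Event 21 (EXEC): [IRQ2] PC=3: IRET -> resume MAIN at PC=1 (depth now 0)
Event 22 (EXEC): [MAIN] PC=1: DEC 1 -> ACC=13
Event 23 (EXEC): [MAIN] PC=2: INC 3 -> ACC=16
Event 24 (EXEC): [MAIN] PC=3: HALT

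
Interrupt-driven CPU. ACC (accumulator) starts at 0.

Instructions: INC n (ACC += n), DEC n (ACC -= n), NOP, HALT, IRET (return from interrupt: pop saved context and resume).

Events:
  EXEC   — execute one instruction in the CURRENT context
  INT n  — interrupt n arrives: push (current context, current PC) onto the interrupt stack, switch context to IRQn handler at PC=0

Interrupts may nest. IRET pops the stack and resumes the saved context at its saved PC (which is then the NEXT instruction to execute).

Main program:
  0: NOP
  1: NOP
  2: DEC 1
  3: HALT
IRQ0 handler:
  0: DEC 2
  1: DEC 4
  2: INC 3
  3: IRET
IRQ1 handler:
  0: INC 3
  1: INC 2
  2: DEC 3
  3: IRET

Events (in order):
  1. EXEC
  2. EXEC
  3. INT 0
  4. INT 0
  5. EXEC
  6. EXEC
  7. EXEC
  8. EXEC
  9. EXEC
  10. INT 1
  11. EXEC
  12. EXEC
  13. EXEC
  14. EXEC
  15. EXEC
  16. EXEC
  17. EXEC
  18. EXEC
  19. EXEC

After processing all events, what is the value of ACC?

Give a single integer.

Answer: -5

Derivation:
Event 1 (EXEC): [MAIN] PC=0: NOP
Event 2 (EXEC): [MAIN] PC=1: NOP
Event 3 (INT 0): INT 0 arrives: push (MAIN, PC=2), enter IRQ0 at PC=0 (depth now 1)
Event 4 (INT 0): INT 0 arrives: push (IRQ0, PC=0), enter IRQ0 at PC=0 (depth now 2)
Event 5 (EXEC): [IRQ0] PC=0: DEC 2 -> ACC=-2
Event 6 (EXEC): [IRQ0] PC=1: DEC 4 -> ACC=-6
Event 7 (EXEC): [IRQ0] PC=2: INC 3 -> ACC=-3
Event 8 (EXEC): [IRQ0] PC=3: IRET -> resume IRQ0 at PC=0 (depth now 1)
Event 9 (EXEC): [IRQ0] PC=0: DEC 2 -> ACC=-5
Event 10 (INT 1): INT 1 arrives: push (IRQ0, PC=1), enter IRQ1 at PC=0 (depth now 2)
Event 11 (EXEC): [IRQ1] PC=0: INC 3 -> ACC=-2
Event 12 (EXEC): [IRQ1] PC=1: INC 2 -> ACC=0
Event 13 (EXEC): [IRQ1] PC=2: DEC 3 -> ACC=-3
Event 14 (EXEC): [IRQ1] PC=3: IRET -> resume IRQ0 at PC=1 (depth now 1)
Event 15 (EXEC): [IRQ0] PC=1: DEC 4 -> ACC=-7
Event 16 (EXEC): [IRQ0] PC=2: INC 3 -> ACC=-4
Event 17 (EXEC): [IRQ0] PC=3: IRET -> resume MAIN at PC=2 (depth now 0)
Event 18 (EXEC): [MAIN] PC=2: DEC 1 -> ACC=-5
Event 19 (EXEC): [MAIN] PC=3: HALT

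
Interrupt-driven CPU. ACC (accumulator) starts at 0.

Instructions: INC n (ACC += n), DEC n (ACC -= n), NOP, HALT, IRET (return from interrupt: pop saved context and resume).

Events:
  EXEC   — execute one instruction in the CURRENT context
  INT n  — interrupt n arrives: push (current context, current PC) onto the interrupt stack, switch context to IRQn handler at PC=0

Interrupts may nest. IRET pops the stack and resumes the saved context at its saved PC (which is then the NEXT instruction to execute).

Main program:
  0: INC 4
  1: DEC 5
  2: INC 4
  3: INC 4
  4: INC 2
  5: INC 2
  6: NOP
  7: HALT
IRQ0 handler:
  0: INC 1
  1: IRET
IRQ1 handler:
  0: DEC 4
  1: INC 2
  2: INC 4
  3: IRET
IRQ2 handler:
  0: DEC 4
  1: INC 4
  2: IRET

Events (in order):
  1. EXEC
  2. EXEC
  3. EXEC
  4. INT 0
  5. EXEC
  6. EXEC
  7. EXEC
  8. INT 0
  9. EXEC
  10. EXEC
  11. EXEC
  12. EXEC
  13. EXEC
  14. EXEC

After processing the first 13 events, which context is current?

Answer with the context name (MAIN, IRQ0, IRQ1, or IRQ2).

Event 1 (EXEC): [MAIN] PC=0: INC 4 -> ACC=4
Event 2 (EXEC): [MAIN] PC=1: DEC 5 -> ACC=-1
Event 3 (EXEC): [MAIN] PC=2: INC 4 -> ACC=3
Event 4 (INT 0): INT 0 arrives: push (MAIN, PC=3), enter IRQ0 at PC=0 (depth now 1)
Event 5 (EXEC): [IRQ0] PC=0: INC 1 -> ACC=4
Event 6 (EXEC): [IRQ0] PC=1: IRET -> resume MAIN at PC=3 (depth now 0)
Event 7 (EXEC): [MAIN] PC=3: INC 4 -> ACC=8
Event 8 (INT 0): INT 0 arrives: push (MAIN, PC=4), enter IRQ0 at PC=0 (depth now 1)
Event 9 (EXEC): [IRQ0] PC=0: INC 1 -> ACC=9
Event 10 (EXEC): [IRQ0] PC=1: IRET -> resume MAIN at PC=4 (depth now 0)
Event 11 (EXEC): [MAIN] PC=4: INC 2 -> ACC=11
Event 12 (EXEC): [MAIN] PC=5: INC 2 -> ACC=13
Event 13 (EXEC): [MAIN] PC=6: NOP

Answer: MAIN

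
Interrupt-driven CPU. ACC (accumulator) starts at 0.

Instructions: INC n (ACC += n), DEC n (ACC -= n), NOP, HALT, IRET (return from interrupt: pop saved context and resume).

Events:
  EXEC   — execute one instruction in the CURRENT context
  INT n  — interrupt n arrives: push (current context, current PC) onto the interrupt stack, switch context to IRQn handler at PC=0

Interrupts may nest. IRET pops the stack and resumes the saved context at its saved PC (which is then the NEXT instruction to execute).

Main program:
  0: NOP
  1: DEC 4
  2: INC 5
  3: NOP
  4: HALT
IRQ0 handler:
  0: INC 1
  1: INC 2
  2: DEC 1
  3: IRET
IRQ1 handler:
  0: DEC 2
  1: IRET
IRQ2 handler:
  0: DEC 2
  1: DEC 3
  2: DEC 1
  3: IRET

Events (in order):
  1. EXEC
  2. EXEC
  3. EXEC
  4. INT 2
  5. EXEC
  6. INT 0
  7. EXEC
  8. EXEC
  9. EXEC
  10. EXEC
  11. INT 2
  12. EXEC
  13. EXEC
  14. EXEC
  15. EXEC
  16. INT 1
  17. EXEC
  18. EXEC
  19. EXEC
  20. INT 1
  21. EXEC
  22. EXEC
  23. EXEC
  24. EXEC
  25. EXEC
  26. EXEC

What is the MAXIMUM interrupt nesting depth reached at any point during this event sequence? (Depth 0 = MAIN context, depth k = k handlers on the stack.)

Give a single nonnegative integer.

Answer: 2

Derivation:
Event 1 (EXEC): [MAIN] PC=0: NOP [depth=0]
Event 2 (EXEC): [MAIN] PC=1: DEC 4 -> ACC=-4 [depth=0]
Event 3 (EXEC): [MAIN] PC=2: INC 5 -> ACC=1 [depth=0]
Event 4 (INT 2): INT 2 arrives: push (MAIN, PC=3), enter IRQ2 at PC=0 (depth now 1) [depth=1]
Event 5 (EXEC): [IRQ2] PC=0: DEC 2 -> ACC=-1 [depth=1]
Event 6 (INT 0): INT 0 arrives: push (IRQ2, PC=1), enter IRQ0 at PC=0 (depth now 2) [depth=2]
Event 7 (EXEC): [IRQ0] PC=0: INC 1 -> ACC=0 [depth=2]
Event 8 (EXEC): [IRQ0] PC=1: INC 2 -> ACC=2 [depth=2]
Event 9 (EXEC): [IRQ0] PC=2: DEC 1 -> ACC=1 [depth=2]
Event 10 (EXEC): [IRQ0] PC=3: IRET -> resume IRQ2 at PC=1 (depth now 1) [depth=1]
Event 11 (INT 2): INT 2 arrives: push (IRQ2, PC=1), enter IRQ2 at PC=0 (depth now 2) [depth=2]
Event 12 (EXEC): [IRQ2] PC=0: DEC 2 -> ACC=-1 [depth=2]
Event 13 (EXEC): [IRQ2] PC=1: DEC 3 -> ACC=-4 [depth=2]
Event 14 (EXEC): [IRQ2] PC=2: DEC 1 -> ACC=-5 [depth=2]
Event 15 (EXEC): [IRQ2] PC=3: IRET -> resume IRQ2 at PC=1 (depth now 1) [depth=1]
Event 16 (INT 1): INT 1 arrives: push (IRQ2, PC=1), enter IRQ1 at PC=0 (depth now 2) [depth=2]
Event 17 (EXEC): [IRQ1] PC=0: DEC 2 -> ACC=-7 [depth=2]
Event 18 (EXEC): [IRQ1] PC=1: IRET -> resume IRQ2 at PC=1 (depth now 1) [depth=1]
Event 19 (EXEC): [IRQ2] PC=1: DEC 3 -> ACC=-10 [depth=1]
Event 20 (INT 1): INT 1 arrives: push (IRQ2, PC=2), enter IRQ1 at PC=0 (depth now 2) [depth=2]
Event 21 (EXEC): [IRQ1] PC=0: DEC 2 -> ACC=-12 [depth=2]
Event 22 (EXEC): [IRQ1] PC=1: IRET -> resume IRQ2 at PC=2 (depth now 1) [depth=1]
Event 23 (EXEC): [IRQ2] PC=2: DEC 1 -> ACC=-13 [depth=1]
Event 24 (EXEC): [IRQ2] PC=3: IRET -> resume MAIN at PC=3 (depth now 0) [depth=0]
Event 25 (EXEC): [MAIN] PC=3: NOP [depth=0]
Event 26 (EXEC): [MAIN] PC=4: HALT [depth=0]
Max depth observed: 2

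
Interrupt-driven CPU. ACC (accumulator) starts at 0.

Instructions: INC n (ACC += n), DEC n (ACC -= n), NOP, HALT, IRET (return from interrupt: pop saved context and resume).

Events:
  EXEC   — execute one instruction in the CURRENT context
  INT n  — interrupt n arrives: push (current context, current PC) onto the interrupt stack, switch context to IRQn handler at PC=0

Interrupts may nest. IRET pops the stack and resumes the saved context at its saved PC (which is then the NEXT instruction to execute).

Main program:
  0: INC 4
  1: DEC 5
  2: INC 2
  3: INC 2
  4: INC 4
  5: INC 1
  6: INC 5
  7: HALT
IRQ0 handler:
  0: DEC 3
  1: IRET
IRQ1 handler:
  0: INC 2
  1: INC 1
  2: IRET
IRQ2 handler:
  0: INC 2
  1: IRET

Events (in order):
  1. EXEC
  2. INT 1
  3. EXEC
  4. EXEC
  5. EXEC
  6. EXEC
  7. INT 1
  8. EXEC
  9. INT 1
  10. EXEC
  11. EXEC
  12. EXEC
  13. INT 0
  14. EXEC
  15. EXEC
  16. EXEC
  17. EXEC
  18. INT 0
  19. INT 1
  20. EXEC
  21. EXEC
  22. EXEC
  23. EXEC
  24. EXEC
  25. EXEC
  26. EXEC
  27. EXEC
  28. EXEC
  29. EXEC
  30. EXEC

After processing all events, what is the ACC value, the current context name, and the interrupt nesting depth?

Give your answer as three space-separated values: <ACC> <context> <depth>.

Event 1 (EXEC): [MAIN] PC=0: INC 4 -> ACC=4
Event 2 (INT 1): INT 1 arrives: push (MAIN, PC=1), enter IRQ1 at PC=0 (depth now 1)
Event 3 (EXEC): [IRQ1] PC=0: INC 2 -> ACC=6
Event 4 (EXEC): [IRQ1] PC=1: INC 1 -> ACC=7
Event 5 (EXEC): [IRQ1] PC=2: IRET -> resume MAIN at PC=1 (depth now 0)
Event 6 (EXEC): [MAIN] PC=1: DEC 5 -> ACC=2
Event 7 (INT 1): INT 1 arrives: push (MAIN, PC=2), enter IRQ1 at PC=0 (depth now 1)
Event 8 (EXEC): [IRQ1] PC=0: INC 2 -> ACC=4
Event 9 (INT 1): INT 1 arrives: push (IRQ1, PC=1), enter IRQ1 at PC=0 (depth now 2)
Event 10 (EXEC): [IRQ1] PC=0: INC 2 -> ACC=6
Event 11 (EXEC): [IRQ1] PC=1: INC 1 -> ACC=7
Event 12 (EXEC): [IRQ1] PC=2: IRET -> resume IRQ1 at PC=1 (depth now 1)
Event 13 (INT 0): INT 0 arrives: push (IRQ1, PC=1), enter IRQ0 at PC=0 (depth now 2)
Event 14 (EXEC): [IRQ0] PC=0: DEC 3 -> ACC=4
Event 15 (EXEC): [IRQ0] PC=1: IRET -> resume IRQ1 at PC=1 (depth now 1)
Event 16 (EXEC): [IRQ1] PC=1: INC 1 -> ACC=5
Event 17 (EXEC): [IRQ1] PC=2: IRET -> resume MAIN at PC=2 (depth now 0)
Event 18 (INT 0): INT 0 arrives: push (MAIN, PC=2), enter IRQ0 at PC=0 (depth now 1)
Event 19 (INT 1): INT 1 arrives: push (IRQ0, PC=0), enter IRQ1 at PC=0 (depth now 2)
Event 20 (EXEC): [IRQ1] PC=0: INC 2 -> ACC=7
Event 21 (EXEC): [IRQ1] PC=1: INC 1 -> ACC=8
Event 22 (EXEC): [IRQ1] PC=2: IRET -> resume IRQ0 at PC=0 (depth now 1)
Event 23 (EXEC): [IRQ0] PC=0: DEC 3 -> ACC=5
Event 24 (EXEC): [IRQ0] PC=1: IRET -> resume MAIN at PC=2 (depth now 0)
Event 25 (EXEC): [MAIN] PC=2: INC 2 -> ACC=7
Event 26 (EXEC): [MAIN] PC=3: INC 2 -> ACC=9
Event 27 (EXEC): [MAIN] PC=4: INC 4 -> ACC=13
Event 28 (EXEC): [MAIN] PC=5: INC 1 -> ACC=14
Event 29 (EXEC): [MAIN] PC=6: INC 5 -> ACC=19
Event 30 (EXEC): [MAIN] PC=7: HALT

Answer: 19 MAIN 0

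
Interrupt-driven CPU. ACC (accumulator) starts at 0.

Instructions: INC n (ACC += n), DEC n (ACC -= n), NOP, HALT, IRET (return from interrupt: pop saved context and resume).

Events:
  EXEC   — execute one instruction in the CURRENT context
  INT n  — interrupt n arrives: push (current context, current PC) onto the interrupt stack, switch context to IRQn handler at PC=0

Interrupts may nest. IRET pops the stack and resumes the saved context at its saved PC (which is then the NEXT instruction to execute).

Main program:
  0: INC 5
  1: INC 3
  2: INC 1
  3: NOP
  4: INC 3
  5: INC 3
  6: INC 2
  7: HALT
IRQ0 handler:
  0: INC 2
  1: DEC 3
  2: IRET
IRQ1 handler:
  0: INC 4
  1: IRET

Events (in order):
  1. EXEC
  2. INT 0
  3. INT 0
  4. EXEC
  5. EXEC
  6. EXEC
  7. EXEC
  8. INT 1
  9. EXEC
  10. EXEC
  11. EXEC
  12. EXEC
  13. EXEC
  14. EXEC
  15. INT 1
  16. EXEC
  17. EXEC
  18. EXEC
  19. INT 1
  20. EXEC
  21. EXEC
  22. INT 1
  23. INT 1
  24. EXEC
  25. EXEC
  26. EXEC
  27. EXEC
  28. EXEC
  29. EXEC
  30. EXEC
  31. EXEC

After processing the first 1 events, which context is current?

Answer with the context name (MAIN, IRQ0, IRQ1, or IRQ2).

Answer: MAIN

Derivation:
Event 1 (EXEC): [MAIN] PC=0: INC 5 -> ACC=5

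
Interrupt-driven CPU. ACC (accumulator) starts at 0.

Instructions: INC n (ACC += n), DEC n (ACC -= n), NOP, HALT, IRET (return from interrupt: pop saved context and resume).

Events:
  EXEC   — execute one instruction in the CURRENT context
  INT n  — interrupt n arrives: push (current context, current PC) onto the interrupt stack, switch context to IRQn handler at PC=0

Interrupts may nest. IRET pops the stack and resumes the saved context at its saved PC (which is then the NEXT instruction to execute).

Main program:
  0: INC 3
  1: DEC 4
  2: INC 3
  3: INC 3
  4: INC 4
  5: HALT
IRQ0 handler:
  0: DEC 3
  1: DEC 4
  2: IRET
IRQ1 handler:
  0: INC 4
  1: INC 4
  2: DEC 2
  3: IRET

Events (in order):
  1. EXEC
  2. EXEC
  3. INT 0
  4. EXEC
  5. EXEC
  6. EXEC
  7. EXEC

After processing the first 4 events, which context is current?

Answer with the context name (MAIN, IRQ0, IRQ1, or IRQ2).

Event 1 (EXEC): [MAIN] PC=0: INC 3 -> ACC=3
Event 2 (EXEC): [MAIN] PC=1: DEC 4 -> ACC=-1
Event 3 (INT 0): INT 0 arrives: push (MAIN, PC=2), enter IRQ0 at PC=0 (depth now 1)
Event 4 (EXEC): [IRQ0] PC=0: DEC 3 -> ACC=-4

Answer: IRQ0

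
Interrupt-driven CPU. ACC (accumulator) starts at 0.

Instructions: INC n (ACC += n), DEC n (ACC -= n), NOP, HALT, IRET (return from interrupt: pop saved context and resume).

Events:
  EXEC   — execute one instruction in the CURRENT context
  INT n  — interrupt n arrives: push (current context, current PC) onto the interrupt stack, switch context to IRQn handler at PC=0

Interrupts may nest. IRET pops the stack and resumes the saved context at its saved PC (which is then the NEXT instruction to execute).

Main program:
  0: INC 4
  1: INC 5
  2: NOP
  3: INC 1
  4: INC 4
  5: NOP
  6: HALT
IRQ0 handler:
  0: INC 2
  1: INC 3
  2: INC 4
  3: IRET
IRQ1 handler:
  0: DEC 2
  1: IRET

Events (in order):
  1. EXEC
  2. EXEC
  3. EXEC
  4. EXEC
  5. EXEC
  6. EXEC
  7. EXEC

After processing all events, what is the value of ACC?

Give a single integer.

Answer: 14

Derivation:
Event 1 (EXEC): [MAIN] PC=0: INC 4 -> ACC=4
Event 2 (EXEC): [MAIN] PC=1: INC 5 -> ACC=9
Event 3 (EXEC): [MAIN] PC=2: NOP
Event 4 (EXEC): [MAIN] PC=3: INC 1 -> ACC=10
Event 5 (EXEC): [MAIN] PC=4: INC 4 -> ACC=14
Event 6 (EXEC): [MAIN] PC=5: NOP
Event 7 (EXEC): [MAIN] PC=6: HALT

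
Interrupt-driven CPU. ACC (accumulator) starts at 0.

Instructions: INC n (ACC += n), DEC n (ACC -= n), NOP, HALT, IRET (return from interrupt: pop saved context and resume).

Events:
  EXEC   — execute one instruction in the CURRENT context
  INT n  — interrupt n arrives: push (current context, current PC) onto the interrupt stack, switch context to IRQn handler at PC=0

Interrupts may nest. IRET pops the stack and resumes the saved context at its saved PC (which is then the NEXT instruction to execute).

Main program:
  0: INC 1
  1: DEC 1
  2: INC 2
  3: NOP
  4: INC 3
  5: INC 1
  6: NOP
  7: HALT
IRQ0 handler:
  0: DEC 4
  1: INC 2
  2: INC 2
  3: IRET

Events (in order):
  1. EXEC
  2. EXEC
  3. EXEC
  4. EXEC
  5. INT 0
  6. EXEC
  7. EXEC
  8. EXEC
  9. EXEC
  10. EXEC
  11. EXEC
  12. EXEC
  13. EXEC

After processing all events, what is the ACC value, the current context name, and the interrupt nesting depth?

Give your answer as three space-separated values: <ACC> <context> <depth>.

Answer: 6 MAIN 0

Derivation:
Event 1 (EXEC): [MAIN] PC=0: INC 1 -> ACC=1
Event 2 (EXEC): [MAIN] PC=1: DEC 1 -> ACC=0
Event 3 (EXEC): [MAIN] PC=2: INC 2 -> ACC=2
Event 4 (EXEC): [MAIN] PC=3: NOP
Event 5 (INT 0): INT 0 arrives: push (MAIN, PC=4), enter IRQ0 at PC=0 (depth now 1)
Event 6 (EXEC): [IRQ0] PC=0: DEC 4 -> ACC=-2
Event 7 (EXEC): [IRQ0] PC=1: INC 2 -> ACC=0
Event 8 (EXEC): [IRQ0] PC=2: INC 2 -> ACC=2
Event 9 (EXEC): [IRQ0] PC=3: IRET -> resume MAIN at PC=4 (depth now 0)
Event 10 (EXEC): [MAIN] PC=4: INC 3 -> ACC=5
Event 11 (EXEC): [MAIN] PC=5: INC 1 -> ACC=6
Event 12 (EXEC): [MAIN] PC=6: NOP
Event 13 (EXEC): [MAIN] PC=7: HALT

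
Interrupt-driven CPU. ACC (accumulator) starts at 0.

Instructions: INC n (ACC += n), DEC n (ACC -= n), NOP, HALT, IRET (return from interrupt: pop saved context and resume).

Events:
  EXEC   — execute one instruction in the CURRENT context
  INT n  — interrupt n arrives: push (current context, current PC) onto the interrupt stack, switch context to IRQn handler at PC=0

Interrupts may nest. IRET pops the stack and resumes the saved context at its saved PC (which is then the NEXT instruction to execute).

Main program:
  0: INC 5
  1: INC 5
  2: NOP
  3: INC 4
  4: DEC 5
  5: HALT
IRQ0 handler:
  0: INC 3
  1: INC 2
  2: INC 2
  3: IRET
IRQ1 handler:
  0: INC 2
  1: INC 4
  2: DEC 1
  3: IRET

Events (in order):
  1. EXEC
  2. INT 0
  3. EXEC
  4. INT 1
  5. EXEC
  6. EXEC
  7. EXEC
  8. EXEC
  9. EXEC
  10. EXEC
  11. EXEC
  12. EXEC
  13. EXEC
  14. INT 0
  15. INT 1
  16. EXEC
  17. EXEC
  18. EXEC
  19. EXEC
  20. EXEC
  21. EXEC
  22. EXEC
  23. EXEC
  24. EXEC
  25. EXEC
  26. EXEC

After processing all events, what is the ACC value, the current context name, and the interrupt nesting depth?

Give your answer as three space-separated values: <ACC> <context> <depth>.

Event 1 (EXEC): [MAIN] PC=0: INC 5 -> ACC=5
Event 2 (INT 0): INT 0 arrives: push (MAIN, PC=1), enter IRQ0 at PC=0 (depth now 1)
Event 3 (EXEC): [IRQ0] PC=0: INC 3 -> ACC=8
Event 4 (INT 1): INT 1 arrives: push (IRQ0, PC=1), enter IRQ1 at PC=0 (depth now 2)
Event 5 (EXEC): [IRQ1] PC=0: INC 2 -> ACC=10
Event 6 (EXEC): [IRQ1] PC=1: INC 4 -> ACC=14
Event 7 (EXEC): [IRQ1] PC=2: DEC 1 -> ACC=13
Event 8 (EXEC): [IRQ1] PC=3: IRET -> resume IRQ0 at PC=1 (depth now 1)
Event 9 (EXEC): [IRQ0] PC=1: INC 2 -> ACC=15
Event 10 (EXEC): [IRQ0] PC=2: INC 2 -> ACC=17
Event 11 (EXEC): [IRQ0] PC=3: IRET -> resume MAIN at PC=1 (depth now 0)
Event 12 (EXEC): [MAIN] PC=1: INC 5 -> ACC=22
Event 13 (EXEC): [MAIN] PC=2: NOP
Event 14 (INT 0): INT 0 arrives: push (MAIN, PC=3), enter IRQ0 at PC=0 (depth now 1)
Event 15 (INT 1): INT 1 arrives: push (IRQ0, PC=0), enter IRQ1 at PC=0 (depth now 2)
Event 16 (EXEC): [IRQ1] PC=0: INC 2 -> ACC=24
Event 17 (EXEC): [IRQ1] PC=1: INC 4 -> ACC=28
Event 18 (EXEC): [IRQ1] PC=2: DEC 1 -> ACC=27
Event 19 (EXEC): [IRQ1] PC=3: IRET -> resume IRQ0 at PC=0 (depth now 1)
Event 20 (EXEC): [IRQ0] PC=0: INC 3 -> ACC=30
Event 21 (EXEC): [IRQ0] PC=1: INC 2 -> ACC=32
Event 22 (EXEC): [IRQ0] PC=2: INC 2 -> ACC=34
Event 23 (EXEC): [IRQ0] PC=3: IRET -> resume MAIN at PC=3 (depth now 0)
Event 24 (EXEC): [MAIN] PC=3: INC 4 -> ACC=38
Event 25 (EXEC): [MAIN] PC=4: DEC 5 -> ACC=33
Event 26 (EXEC): [MAIN] PC=5: HALT

Answer: 33 MAIN 0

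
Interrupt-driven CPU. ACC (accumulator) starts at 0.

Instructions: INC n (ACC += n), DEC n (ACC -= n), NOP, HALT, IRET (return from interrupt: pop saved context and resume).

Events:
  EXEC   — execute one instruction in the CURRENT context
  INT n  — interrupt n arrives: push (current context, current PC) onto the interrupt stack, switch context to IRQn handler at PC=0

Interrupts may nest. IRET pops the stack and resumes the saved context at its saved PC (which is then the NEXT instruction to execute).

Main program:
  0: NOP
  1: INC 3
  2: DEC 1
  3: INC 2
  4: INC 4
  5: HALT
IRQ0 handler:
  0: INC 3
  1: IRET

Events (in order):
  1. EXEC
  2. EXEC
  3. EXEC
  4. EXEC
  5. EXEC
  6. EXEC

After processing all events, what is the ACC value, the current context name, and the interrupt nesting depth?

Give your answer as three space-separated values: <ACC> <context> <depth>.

Event 1 (EXEC): [MAIN] PC=0: NOP
Event 2 (EXEC): [MAIN] PC=1: INC 3 -> ACC=3
Event 3 (EXEC): [MAIN] PC=2: DEC 1 -> ACC=2
Event 4 (EXEC): [MAIN] PC=3: INC 2 -> ACC=4
Event 5 (EXEC): [MAIN] PC=4: INC 4 -> ACC=8
Event 6 (EXEC): [MAIN] PC=5: HALT

Answer: 8 MAIN 0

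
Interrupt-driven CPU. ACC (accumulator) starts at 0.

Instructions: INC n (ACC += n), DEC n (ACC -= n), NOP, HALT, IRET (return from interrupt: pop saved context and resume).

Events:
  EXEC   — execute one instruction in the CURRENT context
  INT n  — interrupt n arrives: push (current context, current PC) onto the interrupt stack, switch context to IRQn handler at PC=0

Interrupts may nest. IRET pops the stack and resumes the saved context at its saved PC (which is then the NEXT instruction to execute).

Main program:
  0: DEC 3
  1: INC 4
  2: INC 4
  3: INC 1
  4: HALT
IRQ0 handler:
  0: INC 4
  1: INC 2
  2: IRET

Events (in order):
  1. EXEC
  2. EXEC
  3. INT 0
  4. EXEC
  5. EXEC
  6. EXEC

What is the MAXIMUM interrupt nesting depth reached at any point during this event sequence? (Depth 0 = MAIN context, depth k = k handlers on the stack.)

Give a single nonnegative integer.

Event 1 (EXEC): [MAIN] PC=0: DEC 3 -> ACC=-3 [depth=0]
Event 2 (EXEC): [MAIN] PC=1: INC 4 -> ACC=1 [depth=0]
Event 3 (INT 0): INT 0 arrives: push (MAIN, PC=2), enter IRQ0 at PC=0 (depth now 1) [depth=1]
Event 4 (EXEC): [IRQ0] PC=0: INC 4 -> ACC=5 [depth=1]
Event 5 (EXEC): [IRQ0] PC=1: INC 2 -> ACC=7 [depth=1]
Event 6 (EXEC): [IRQ0] PC=2: IRET -> resume MAIN at PC=2 (depth now 0) [depth=0]
Max depth observed: 1

Answer: 1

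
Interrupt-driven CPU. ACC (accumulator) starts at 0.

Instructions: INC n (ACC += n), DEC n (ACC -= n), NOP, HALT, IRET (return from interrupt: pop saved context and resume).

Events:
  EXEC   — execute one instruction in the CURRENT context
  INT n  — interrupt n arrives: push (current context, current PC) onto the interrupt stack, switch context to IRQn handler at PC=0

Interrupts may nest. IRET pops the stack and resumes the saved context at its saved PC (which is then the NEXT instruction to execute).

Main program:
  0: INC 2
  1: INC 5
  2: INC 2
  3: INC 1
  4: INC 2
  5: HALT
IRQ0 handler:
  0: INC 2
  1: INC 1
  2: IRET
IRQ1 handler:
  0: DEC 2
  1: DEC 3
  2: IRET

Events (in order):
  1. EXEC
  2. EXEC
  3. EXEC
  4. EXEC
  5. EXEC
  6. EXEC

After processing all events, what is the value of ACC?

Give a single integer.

Answer: 12

Derivation:
Event 1 (EXEC): [MAIN] PC=0: INC 2 -> ACC=2
Event 2 (EXEC): [MAIN] PC=1: INC 5 -> ACC=7
Event 3 (EXEC): [MAIN] PC=2: INC 2 -> ACC=9
Event 4 (EXEC): [MAIN] PC=3: INC 1 -> ACC=10
Event 5 (EXEC): [MAIN] PC=4: INC 2 -> ACC=12
Event 6 (EXEC): [MAIN] PC=5: HALT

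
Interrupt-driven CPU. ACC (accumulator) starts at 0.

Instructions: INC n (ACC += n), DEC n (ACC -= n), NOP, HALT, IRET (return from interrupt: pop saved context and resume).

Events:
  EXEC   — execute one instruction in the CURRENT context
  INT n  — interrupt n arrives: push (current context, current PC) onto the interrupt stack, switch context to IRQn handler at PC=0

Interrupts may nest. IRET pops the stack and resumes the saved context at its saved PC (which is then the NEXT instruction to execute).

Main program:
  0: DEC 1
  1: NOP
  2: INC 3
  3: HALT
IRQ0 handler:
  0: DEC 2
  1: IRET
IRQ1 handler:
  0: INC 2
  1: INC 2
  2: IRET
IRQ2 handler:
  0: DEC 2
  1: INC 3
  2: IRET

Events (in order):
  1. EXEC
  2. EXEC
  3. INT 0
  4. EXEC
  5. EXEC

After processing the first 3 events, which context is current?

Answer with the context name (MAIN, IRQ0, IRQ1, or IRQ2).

Event 1 (EXEC): [MAIN] PC=0: DEC 1 -> ACC=-1
Event 2 (EXEC): [MAIN] PC=1: NOP
Event 3 (INT 0): INT 0 arrives: push (MAIN, PC=2), enter IRQ0 at PC=0 (depth now 1)

Answer: IRQ0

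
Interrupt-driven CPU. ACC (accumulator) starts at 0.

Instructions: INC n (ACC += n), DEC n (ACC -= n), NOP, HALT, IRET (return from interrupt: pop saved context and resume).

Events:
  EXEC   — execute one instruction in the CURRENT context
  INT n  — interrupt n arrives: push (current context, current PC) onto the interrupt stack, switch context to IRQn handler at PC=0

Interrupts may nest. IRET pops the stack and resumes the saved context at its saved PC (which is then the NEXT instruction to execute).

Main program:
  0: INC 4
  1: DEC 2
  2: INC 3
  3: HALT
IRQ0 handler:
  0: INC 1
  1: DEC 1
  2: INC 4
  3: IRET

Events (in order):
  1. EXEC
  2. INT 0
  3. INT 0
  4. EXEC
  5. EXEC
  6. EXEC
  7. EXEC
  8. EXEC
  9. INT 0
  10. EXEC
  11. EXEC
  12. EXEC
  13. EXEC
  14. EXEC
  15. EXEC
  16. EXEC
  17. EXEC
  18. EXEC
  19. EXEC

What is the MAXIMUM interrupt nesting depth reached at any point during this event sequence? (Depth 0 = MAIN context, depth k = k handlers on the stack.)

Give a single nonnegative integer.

Event 1 (EXEC): [MAIN] PC=0: INC 4 -> ACC=4 [depth=0]
Event 2 (INT 0): INT 0 arrives: push (MAIN, PC=1), enter IRQ0 at PC=0 (depth now 1) [depth=1]
Event 3 (INT 0): INT 0 arrives: push (IRQ0, PC=0), enter IRQ0 at PC=0 (depth now 2) [depth=2]
Event 4 (EXEC): [IRQ0] PC=0: INC 1 -> ACC=5 [depth=2]
Event 5 (EXEC): [IRQ0] PC=1: DEC 1 -> ACC=4 [depth=2]
Event 6 (EXEC): [IRQ0] PC=2: INC 4 -> ACC=8 [depth=2]
Event 7 (EXEC): [IRQ0] PC=3: IRET -> resume IRQ0 at PC=0 (depth now 1) [depth=1]
Event 8 (EXEC): [IRQ0] PC=0: INC 1 -> ACC=9 [depth=1]
Event 9 (INT 0): INT 0 arrives: push (IRQ0, PC=1), enter IRQ0 at PC=0 (depth now 2) [depth=2]
Event 10 (EXEC): [IRQ0] PC=0: INC 1 -> ACC=10 [depth=2]
Event 11 (EXEC): [IRQ0] PC=1: DEC 1 -> ACC=9 [depth=2]
Event 12 (EXEC): [IRQ0] PC=2: INC 4 -> ACC=13 [depth=2]
Event 13 (EXEC): [IRQ0] PC=3: IRET -> resume IRQ0 at PC=1 (depth now 1) [depth=1]
Event 14 (EXEC): [IRQ0] PC=1: DEC 1 -> ACC=12 [depth=1]
Event 15 (EXEC): [IRQ0] PC=2: INC 4 -> ACC=16 [depth=1]
Event 16 (EXEC): [IRQ0] PC=3: IRET -> resume MAIN at PC=1 (depth now 0) [depth=0]
Event 17 (EXEC): [MAIN] PC=1: DEC 2 -> ACC=14 [depth=0]
Event 18 (EXEC): [MAIN] PC=2: INC 3 -> ACC=17 [depth=0]
Event 19 (EXEC): [MAIN] PC=3: HALT [depth=0]
Max depth observed: 2

Answer: 2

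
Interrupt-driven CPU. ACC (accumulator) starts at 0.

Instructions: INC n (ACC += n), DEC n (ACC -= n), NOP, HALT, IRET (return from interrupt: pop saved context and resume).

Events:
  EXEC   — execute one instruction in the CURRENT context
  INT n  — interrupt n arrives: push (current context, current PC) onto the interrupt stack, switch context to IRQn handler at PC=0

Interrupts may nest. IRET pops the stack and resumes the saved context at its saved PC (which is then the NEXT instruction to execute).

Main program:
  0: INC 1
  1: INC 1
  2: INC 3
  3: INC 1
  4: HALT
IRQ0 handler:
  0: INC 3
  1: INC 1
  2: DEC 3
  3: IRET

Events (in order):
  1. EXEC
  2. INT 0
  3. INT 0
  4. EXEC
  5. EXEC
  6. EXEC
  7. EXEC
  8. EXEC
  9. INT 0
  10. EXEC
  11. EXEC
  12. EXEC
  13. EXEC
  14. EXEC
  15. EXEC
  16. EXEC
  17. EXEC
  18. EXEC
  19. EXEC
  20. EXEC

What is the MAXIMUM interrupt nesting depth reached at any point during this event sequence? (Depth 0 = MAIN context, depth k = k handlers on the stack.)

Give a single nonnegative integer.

Event 1 (EXEC): [MAIN] PC=0: INC 1 -> ACC=1 [depth=0]
Event 2 (INT 0): INT 0 arrives: push (MAIN, PC=1), enter IRQ0 at PC=0 (depth now 1) [depth=1]
Event 3 (INT 0): INT 0 arrives: push (IRQ0, PC=0), enter IRQ0 at PC=0 (depth now 2) [depth=2]
Event 4 (EXEC): [IRQ0] PC=0: INC 3 -> ACC=4 [depth=2]
Event 5 (EXEC): [IRQ0] PC=1: INC 1 -> ACC=5 [depth=2]
Event 6 (EXEC): [IRQ0] PC=2: DEC 3 -> ACC=2 [depth=2]
Event 7 (EXEC): [IRQ0] PC=3: IRET -> resume IRQ0 at PC=0 (depth now 1) [depth=1]
Event 8 (EXEC): [IRQ0] PC=0: INC 3 -> ACC=5 [depth=1]
Event 9 (INT 0): INT 0 arrives: push (IRQ0, PC=1), enter IRQ0 at PC=0 (depth now 2) [depth=2]
Event 10 (EXEC): [IRQ0] PC=0: INC 3 -> ACC=8 [depth=2]
Event 11 (EXEC): [IRQ0] PC=1: INC 1 -> ACC=9 [depth=2]
Event 12 (EXEC): [IRQ0] PC=2: DEC 3 -> ACC=6 [depth=2]
Event 13 (EXEC): [IRQ0] PC=3: IRET -> resume IRQ0 at PC=1 (depth now 1) [depth=1]
Event 14 (EXEC): [IRQ0] PC=1: INC 1 -> ACC=7 [depth=1]
Event 15 (EXEC): [IRQ0] PC=2: DEC 3 -> ACC=4 [depth=1]
Event 16 (EXEC): [IRQ0] PC=3: IRET -> resume MAIN at PC=1 (depth now 0) [depth=0]
Event 17 (EXEC): [MAIN] PC=1: INC 1 -> ACC=5 [depth=0]
Event 18 (EXEC): [MAIN] PC=2: INC 3 -> ACC=8 [depth=0]
Event 19 (EXEC): [MAIN] PC=3: INC 1 -> ACC=9 [depth=0]
Event 20 (EXEC): [MAIN] PC=4: HALT [depth=0]
Max depth observed: 2

Answer: 2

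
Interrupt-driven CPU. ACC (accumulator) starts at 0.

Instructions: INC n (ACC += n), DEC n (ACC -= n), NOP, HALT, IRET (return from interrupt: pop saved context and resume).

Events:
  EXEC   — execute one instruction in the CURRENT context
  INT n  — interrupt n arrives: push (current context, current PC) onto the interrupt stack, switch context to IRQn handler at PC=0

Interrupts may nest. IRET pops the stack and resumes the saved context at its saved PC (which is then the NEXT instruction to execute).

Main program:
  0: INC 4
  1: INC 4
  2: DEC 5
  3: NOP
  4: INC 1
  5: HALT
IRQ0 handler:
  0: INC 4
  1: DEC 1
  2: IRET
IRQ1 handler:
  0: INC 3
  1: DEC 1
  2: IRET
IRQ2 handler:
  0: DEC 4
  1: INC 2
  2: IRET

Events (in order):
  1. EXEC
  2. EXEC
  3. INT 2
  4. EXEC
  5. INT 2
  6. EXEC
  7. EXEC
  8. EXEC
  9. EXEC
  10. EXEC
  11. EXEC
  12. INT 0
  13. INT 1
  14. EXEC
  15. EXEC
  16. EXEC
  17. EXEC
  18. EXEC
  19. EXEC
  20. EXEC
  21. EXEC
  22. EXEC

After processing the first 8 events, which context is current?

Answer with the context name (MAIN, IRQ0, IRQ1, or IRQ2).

Event 1 (EXEC): [MAIN] PC=0: INC 4 -> ACC=4
Event 2 (EXEC): [MAIN] PC=1: INC 4 -> ACC=8
Event 3 (INT 2): INT 2 arrives: push (MAIN, PC=2), enter IRQ2 at PC=0 (depth now 1)
Event 4 (EXEC): [IRQ2] PC=0: DEC 4 -> ACC=4
Event 5 (INT 2): INT 2 arrives: push (IRQ2, PC=1), enter IRQ2 at PC=0 (depth now 2)
Event 6 (EXEC): [IRQ2] PC=0: DEC 4 -> ACC=0
Event 7 (EXEC): [IRQ2] PC=1: INC 2 -> ACC=2
Event 8 (EXEC): [IRQ2] PC=2: IRET -> resume IRQ2 at PC=1 (depth now 1)

Answer: IRQ2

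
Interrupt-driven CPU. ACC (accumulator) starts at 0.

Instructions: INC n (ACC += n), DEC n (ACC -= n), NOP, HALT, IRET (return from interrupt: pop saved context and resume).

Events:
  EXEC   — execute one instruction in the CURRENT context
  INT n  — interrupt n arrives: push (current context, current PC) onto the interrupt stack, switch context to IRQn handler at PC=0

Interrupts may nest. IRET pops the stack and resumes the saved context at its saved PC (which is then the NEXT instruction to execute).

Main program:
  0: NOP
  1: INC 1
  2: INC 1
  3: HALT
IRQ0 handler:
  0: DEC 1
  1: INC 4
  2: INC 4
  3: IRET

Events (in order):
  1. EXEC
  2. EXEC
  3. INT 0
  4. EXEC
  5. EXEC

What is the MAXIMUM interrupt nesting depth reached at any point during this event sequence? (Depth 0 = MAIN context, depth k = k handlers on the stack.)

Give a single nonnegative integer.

Event 1 (EXEC): [MAIN] PC=0: NOP [depth=0]
Event 2 (EXEC): [MAIN] PC=1: INC 1 -> ACC=1 [depth=0]
Event 3 (INT 0): INT 0 arrives: push (MAIN, PC=2), enter IRQ0 at PC=0 (depth now 1) [depth=1]
Event 4 (EXEC): [IRQ0] PC=0: DEC 1 -> ACC=0 [depth=1]
Event 5 (EXEC): [IRQ0] PC=1: INC 4 -> ACC=4 [depth=1]
Max depth observed: 1

Answer: 1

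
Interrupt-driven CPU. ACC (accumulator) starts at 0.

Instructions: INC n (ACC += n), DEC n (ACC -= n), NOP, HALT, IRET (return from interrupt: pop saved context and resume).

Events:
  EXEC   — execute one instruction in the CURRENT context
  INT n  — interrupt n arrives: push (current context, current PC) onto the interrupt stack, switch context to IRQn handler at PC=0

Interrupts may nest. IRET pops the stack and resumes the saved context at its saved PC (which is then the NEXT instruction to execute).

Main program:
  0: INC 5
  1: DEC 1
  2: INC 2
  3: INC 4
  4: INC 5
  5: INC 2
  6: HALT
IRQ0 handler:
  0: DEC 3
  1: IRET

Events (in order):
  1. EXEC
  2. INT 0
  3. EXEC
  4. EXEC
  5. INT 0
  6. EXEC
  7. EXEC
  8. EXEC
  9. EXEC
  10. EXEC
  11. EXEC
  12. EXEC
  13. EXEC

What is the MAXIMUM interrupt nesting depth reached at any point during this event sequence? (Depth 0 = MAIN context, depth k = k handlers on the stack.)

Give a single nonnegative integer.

Answer: 1

Derivation:
Event 1 (EXEC): [MAIN] PC=0: INC 5 -> ACC=5 [depth=0]
Event 2 (INT 0): INT 0 arrives: push (MAIN, PC=1), enter IRQ0 at PC=0 (depth now 1) [depth=1]
Event 3 (EXEC): [IRQ0] PC=0: DEC 3 -> ACC=2 [depth=1]
Event 4 (EXEC): [IRQ0] PC=1: IRET -> resume MAIN at PC=1 (depth now 0) [depth=0]
Event 5 (INT 0): INT 0 arrives: push (MAIN, PC=1), enter IRQ0 at PC=0 (depth now 1) [depth=1]
Event 6 (EXEC): [IRQ0] PC=0: DEC 3 -> ACC=-1 [depth=1]
Event 7 (EXEC): [IRQ0] PC=1: IRET -> resume MAIN at PC=1 (depth now 0) [depth=0]
Event 8 (EXEC): [MAIN] PC=1: DEC 1 -> ACC=-2 [depth=0]
Event 9 (EXEC): [MAIN] PC=2: INC 2 -> ACC=0 [depth=0]
Event 10 (EXEC): [MAIN] PC=3: INC 4 -> ACC=4 [depth=0]
Event 11 (EXEC): [MAIN] PC=4: INC 5 -> ACC=9 [depth=0]
Event 12 (EXEC): [MAIN] PC=5: INC 2 -> ACC=11 [depth=0]
Event 13 (EXEC): [MAIN] PC=6: HALT [depth=0]
Max depth observed: 1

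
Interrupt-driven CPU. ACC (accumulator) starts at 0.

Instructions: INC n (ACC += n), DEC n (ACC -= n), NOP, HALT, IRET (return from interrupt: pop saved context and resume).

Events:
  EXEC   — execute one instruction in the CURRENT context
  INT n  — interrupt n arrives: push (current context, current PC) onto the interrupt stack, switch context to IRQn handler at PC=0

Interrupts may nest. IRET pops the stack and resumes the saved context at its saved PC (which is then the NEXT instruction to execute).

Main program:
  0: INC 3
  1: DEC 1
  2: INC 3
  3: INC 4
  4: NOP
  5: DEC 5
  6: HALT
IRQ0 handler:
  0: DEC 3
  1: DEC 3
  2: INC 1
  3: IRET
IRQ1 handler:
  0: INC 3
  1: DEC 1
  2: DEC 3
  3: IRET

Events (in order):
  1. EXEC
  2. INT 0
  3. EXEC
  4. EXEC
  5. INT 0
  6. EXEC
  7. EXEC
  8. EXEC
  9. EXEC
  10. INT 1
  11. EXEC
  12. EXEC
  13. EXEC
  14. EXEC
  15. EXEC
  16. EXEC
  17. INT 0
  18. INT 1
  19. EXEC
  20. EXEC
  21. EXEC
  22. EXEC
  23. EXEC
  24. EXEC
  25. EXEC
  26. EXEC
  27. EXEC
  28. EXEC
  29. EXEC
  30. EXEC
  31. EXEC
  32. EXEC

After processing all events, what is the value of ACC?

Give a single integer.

Answer: -13

Derivation:
Event 1 (EXEC): [MAIN] PC=0: INC 3 -> ACC=3
Event 2 (INT 0): INT 0 arrives: push (MAIN, PC=1), enter IRQ0 at PC=0 (depth now 1)
Event 3 (EXEC): [IRQ0] PC=0: DEC 3 -> ACC=0
Event 4 (EXEC): [IRQ0] PC=1: DEC 3 -> ACC=-3
Event 5 (INT 0): INT 0 arrives: push (IRQ0, PC=2), enter IRQ0 at PC=0 (depth now 2)
Event 6 (EXEC): [IRQ0] PC=0: DEC 3 -> ACC=-6
Event 7 (EXEC): [IRQ0] PC=1: DEC 3 -> ACC=-9
Event 8 (EXEC): [IRQ0] PC=2: INC 1 -> ACC=-8
Event 9 (EXEC): [IRQ0] PC=3: IRET -> resume IRQ0 at PC=2 (depth now 1)
Event 10 (INT 1): INT 1 arrives: push (IRQ0, PC=2), enter IRQ1 at PC=0 (depth now 2)
Event 11 (EXEC): [IRQ1] PC=0: INC 3 -> ACC=-5
Event 12 (EXEC): [IRQ1] PC=1: DEC 1 -> ACC=-6
Event 13 (EXEC): [IRQ1] PC=2: DEC 3 -> ACC=-9
Event 14 (EXEC): [IRQ1] PC=3: IRET -> resume IRQ0 at PC=2 (depth now 1)
Event 15 (EXEC): [IRQ0] PC=2: INC 1 -> ACC=-8
Event 16 (EXEC): [IRQ0] PC=3: IRET -> resume MAIN at PC=1 (depth now 0)
Event 17 (INT 0): INT 0 arrives: push (MAIN, PC=1), enter IRQ0 at PC=0 (depth now 1)
Event 18 (INT 1): INT 1 arrives: push (IRQ0, PC=0), enter IRQ1 at PC=0 (depth now 2)
Event 19 (EXEC): [IRQ1] PC=0: INC 3 -> ACC=-5
Event 20 (EXEC): [IRQ1] PC=1: DEC 1 -> ACC=-6
Event 21 (EXEC): [IRQ1] PC=2: DEC 3 -> ACC=-9
Event 22 (EXEC): [IRQ1] PC=3: IRET -> resume IRQ0 at PC=0 (depth now 1)
Event 23 (EXEC): [IRQ0] PC=0: DEC 3 -> ACC=-12
Event 24 (EXEC): [IRQ0] PC=1: DEC 3 -> ACC=-15
Event 25 (EXEC): [IRQ0] PC=2: INC 1 -> ACC=-14
Event 26 (EXEC): [IRQ0] PC=3: IRET -> resume MAIN at PC=1 (depth now 0)
Event 27 (EXEC): [MAIN] PC=1: DEC 1 -> ACC=-15
Event 28 (EXEC): [MAIN] PC=2: INC 3 -> ACC=-12
Event 29 (EXEC): [MAIN] PC=3: INC 4 -> ACC=-8
Event 30 (EXEC): [MAIN] PC=4: NOP
Event 31 (EXEC): [MAIN] PC=5: DEC 5 -> ACC=-13
Event 32 (EXEC): [MAIN] PC=6: HALT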